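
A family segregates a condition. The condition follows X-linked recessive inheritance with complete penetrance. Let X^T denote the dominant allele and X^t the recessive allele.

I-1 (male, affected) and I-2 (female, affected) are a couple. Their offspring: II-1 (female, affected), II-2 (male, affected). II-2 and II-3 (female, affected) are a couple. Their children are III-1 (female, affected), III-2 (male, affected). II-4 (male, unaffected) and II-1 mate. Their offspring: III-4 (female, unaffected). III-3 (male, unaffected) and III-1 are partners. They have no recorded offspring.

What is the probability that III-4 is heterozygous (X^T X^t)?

1

III-4 is unaffected so carries T and received t from II-1 (X^t X^t), so III-4 is X^T X^t, giving P(X^T X^t) = 1.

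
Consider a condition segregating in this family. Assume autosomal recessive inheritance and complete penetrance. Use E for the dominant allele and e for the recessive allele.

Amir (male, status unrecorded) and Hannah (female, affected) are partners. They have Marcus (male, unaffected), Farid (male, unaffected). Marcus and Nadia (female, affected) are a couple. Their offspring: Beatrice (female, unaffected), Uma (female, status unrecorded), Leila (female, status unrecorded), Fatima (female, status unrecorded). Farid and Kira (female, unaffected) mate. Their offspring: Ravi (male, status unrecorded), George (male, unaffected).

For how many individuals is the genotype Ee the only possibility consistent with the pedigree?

3

Obligate heterozygotes: Marcus is unaffected so carries E and received e from Hannah (ee), so Marcus is Ee; Farid is unaffected so carries E and received e from Hannah (ee), so Farid is Ee; Beatrice is unaffected so carries E and received e from Nadia (ee), so Beatrice is Ee.
Every other individual is either homozygous by phenotype or has at least one consistent homozygous assignment, so the count is 3.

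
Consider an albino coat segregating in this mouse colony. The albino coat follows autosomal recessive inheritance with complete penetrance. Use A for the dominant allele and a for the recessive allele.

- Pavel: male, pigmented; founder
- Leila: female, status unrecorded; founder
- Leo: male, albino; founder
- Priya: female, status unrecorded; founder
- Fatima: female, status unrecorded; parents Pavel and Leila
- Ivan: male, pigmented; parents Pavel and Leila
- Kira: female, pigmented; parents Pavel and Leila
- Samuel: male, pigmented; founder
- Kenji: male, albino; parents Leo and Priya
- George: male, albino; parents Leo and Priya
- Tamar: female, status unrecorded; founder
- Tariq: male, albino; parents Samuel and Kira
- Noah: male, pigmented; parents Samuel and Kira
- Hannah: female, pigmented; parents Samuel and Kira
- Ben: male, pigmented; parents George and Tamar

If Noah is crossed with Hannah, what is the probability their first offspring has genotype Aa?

4/9

Samuel is pigmented so carries A and passed a to Tariq (aa), so Samuel is Aa.
Kira is pigmented so carries A and passed a to Tariq (aa), so Kira is Aa.
Noah is a pigmented offspring of Samuel (Aa) × Kira (Aa), whose cross gives 1/4 AA : 1/2 Aa : 1/4 aa; conditioning on being pigmented, Noah is AA with probability 1/3, Aa with probability 2/3.
Hannah is a pigmented offspring of Samuel (Aa) × Kira (Aa), whose cross gives 1/4 AA : 1/2 Aa : 1/4 aa; conditioning on being pigmented, Hannah is AA with probability 1/3, Aa with probability 2/3.
Summing over parental genotype combinations, P(offspring has genotype Aa) = 2/9·1/2 + 2/9·1/2 + 4/9·1/2 = 4/9.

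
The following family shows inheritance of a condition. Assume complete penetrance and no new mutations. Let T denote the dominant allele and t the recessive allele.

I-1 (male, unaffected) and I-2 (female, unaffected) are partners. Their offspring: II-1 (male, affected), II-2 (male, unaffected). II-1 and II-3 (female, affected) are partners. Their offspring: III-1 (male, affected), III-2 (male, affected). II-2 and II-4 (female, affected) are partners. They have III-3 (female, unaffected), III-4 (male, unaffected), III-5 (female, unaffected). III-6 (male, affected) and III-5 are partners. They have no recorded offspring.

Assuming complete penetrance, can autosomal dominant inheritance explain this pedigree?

No

Under autosomal dominant, II-1 (affected, male) cannot arise from I-1 (unaffected) × I-2 (unaffected).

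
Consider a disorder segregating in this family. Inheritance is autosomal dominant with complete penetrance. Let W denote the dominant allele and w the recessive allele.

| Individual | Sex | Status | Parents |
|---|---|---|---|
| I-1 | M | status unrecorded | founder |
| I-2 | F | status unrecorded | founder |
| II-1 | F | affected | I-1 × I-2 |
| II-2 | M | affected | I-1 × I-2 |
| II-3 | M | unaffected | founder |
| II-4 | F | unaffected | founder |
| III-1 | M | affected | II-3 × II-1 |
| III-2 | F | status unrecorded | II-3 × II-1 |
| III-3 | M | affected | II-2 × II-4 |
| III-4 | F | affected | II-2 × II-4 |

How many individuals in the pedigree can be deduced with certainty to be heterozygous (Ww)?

Obligate heterozygotes: III-1 is affected so carries W and received w from II-3 (ww), so III-1 is Ww; III-3 is affected so carries W and received w from II-4 (ww), so III-3 is Ww; III-4 is affected so carries W and received w from II-4 (ww), so III-4 is Ww.
Every other individual is either homozygous by phenotype or has at least one consistent homozygous assignment, so the count is 3.

3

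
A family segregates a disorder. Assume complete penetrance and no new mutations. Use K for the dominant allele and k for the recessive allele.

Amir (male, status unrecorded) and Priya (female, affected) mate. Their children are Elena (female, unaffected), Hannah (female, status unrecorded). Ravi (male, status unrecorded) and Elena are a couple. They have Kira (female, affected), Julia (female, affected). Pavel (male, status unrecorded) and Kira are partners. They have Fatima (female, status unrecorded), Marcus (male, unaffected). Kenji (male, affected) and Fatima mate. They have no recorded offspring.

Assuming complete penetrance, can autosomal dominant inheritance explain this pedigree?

A consistent assignment under autosomal dominant exists: Amir Kk, Priya Kk, Elena kk, Hannah KK, Ravi KK, Kira Kk, Julia Kk, Pavel Kk, Fatima KK, Marcus kk, Kenji KK.
In this assignment every recorded phenotype matches its genotype and every non-founder's genotype is obtainable from its parents' genotypes, so the pedigree is consistent.

Yes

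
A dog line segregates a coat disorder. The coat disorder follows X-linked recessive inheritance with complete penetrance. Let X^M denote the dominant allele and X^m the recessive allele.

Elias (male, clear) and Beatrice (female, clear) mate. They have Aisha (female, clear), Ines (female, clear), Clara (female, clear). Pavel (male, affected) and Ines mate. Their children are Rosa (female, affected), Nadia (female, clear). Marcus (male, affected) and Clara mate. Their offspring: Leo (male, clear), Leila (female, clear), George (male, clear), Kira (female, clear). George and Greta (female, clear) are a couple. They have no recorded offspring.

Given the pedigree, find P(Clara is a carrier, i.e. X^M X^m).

1/17

Elias is clear, so Elias is X^M Y.
Beatrice is clear so carries M and passed m to Ines (X^M X^m, whose M came from Elias), so Beatrice is X^M X^m.
Their cross gives offspring ratios 1/2 X^M X^M : 1/2 X^M X^m. Conditioning on Clara being clear, P(X^M X^m) = 1/2 / 1 = 1/2 before taking Clara's own offspring into account.
Marcus is affected, so Marcus is X^m Y.
Now use Clara's offspring. Probability of each recorded status — clear son Leo: 1/2 if Clara is X^M X^m, 1 if X^M X^M; clear daughter Leila: 1/2 if Clara is X^M X^m, 1 if X^M X^M; clear son George: 1/2 if Clara is X^M X^m, 1 if X^M X^M; clear daughter Kira: 1/2 if Clara is X^M X^m, 1 if X^M X^M.
Bayes: P(X^M X^m) = 1/2·1/16 / (1/2·1/16 + 1/2·1) = 1/17.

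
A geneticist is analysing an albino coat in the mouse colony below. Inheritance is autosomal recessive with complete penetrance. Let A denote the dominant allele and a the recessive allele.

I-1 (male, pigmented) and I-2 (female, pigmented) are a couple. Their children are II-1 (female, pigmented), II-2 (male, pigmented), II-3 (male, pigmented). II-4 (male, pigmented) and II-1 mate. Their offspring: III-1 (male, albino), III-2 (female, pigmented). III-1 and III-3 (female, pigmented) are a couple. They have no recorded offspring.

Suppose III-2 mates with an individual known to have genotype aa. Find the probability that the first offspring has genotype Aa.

II-4 is pigmented so carries A and passed a to III-1 (aa), so II-4 is Aa.
II-1 is pigmented so carries A and passed a to III-1 (aa), so II-1 is Aa.
III-2 is a pigmented offspring of II-4 (Aa) × II-1 (Aa), whose cross gives 1/4 AA : 1/2 Aa : 1/4 aa; conditioning on being pigmented, III-2 is AA with probability 1/3, Aa with probability 2/3.
Summing over parental genotype combinations, P(offspring has genotype Aa) = 1/3·1 + 2/3·1/2 = 2/3.

2/3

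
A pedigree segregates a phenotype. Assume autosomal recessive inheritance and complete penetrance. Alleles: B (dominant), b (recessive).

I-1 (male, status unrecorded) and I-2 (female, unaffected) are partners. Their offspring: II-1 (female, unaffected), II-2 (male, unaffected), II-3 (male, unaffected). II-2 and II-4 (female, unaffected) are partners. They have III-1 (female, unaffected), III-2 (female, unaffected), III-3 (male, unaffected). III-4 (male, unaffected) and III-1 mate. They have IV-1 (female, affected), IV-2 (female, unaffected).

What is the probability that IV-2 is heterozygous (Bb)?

2/3

III-4 is unaffected so carries B and passed b to IV-1 (bb), so III-4 is Bb.
III-1 is unaffected so carries B and passed b to IV-1 (bb), so III-1 is Bb.
Their cross gives offspring ratios 1/4 BB : 1/2 Bb : 1/4 bb. Conditioning on IV-2 being unaffected, P(Bb) = 1/2 / 3/4 = 2/3.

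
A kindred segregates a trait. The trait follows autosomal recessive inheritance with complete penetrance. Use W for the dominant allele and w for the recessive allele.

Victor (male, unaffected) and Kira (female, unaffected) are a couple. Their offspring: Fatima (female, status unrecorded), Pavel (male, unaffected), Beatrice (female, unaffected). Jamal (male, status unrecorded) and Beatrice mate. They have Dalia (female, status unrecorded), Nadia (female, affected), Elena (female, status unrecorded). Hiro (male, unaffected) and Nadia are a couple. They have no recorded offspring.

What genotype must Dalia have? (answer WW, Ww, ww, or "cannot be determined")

cannot be determined

Dalia's phenotype is unrecorded, and no parent or child forces a single allele at both positions; consistent genotype assignments exist with Dalia as WW or Ww or ww.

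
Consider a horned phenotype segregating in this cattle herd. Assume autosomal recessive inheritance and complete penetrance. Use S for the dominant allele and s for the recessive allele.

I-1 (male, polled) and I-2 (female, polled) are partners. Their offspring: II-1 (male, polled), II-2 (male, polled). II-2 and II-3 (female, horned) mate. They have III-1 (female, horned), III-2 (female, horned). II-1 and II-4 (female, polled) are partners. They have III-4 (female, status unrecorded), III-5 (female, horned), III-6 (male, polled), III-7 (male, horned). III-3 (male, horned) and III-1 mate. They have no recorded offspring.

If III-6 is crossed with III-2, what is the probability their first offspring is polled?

II-1 is polled so carries S and passed s to III-5 (ss), so II-1 is Ss.
II-4 is polled so carries S and passed s to III-5 (ss), so II-4 is Ss.
III-6 is a polled offspring of II-1 (Ss) × II-4 (Ss), whose cross gives 1/4 SS : 1/2 Ss : 1/4 ss; conditioning on being polled, III-6 is SS with probability 1/3, Ss with probability 2/3.
III-2 is horned, so III-2 is ss.
Summing over parental genotype combinations, P(offspring is polled) = 1/3·1 + 2/3·1/2 = 2/3.

2/3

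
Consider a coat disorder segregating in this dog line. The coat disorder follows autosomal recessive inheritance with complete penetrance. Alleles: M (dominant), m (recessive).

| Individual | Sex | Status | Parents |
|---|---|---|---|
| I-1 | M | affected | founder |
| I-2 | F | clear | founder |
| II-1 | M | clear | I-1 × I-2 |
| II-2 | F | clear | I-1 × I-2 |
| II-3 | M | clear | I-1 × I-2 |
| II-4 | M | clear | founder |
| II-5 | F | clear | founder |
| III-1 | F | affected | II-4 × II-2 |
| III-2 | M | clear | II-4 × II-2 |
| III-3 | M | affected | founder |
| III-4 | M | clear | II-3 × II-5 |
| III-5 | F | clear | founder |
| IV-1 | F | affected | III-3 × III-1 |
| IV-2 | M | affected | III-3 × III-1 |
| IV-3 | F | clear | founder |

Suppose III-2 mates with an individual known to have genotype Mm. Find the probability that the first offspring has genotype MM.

1/3

II-4 is clear so carries M and passed m to III-1 (mm), so II-4 is Mm.
II-2 is clear so carries M and received m from I-1 (mm), so II-2 is Mm.
III-2 is a clear offspring of II-4 (Mm) × II-2 (Mm), whose cross gives 1/4 MM : 1/2 Mm : 1/4 mm; conditioning on being clear, III-2 is MM with probability 1/3, Mm with probability 2/3.
Summing over parental genotype combinations, P(offspring has genotype MM) = 1/3·1/2 + 2/3·1/4 = 1/3.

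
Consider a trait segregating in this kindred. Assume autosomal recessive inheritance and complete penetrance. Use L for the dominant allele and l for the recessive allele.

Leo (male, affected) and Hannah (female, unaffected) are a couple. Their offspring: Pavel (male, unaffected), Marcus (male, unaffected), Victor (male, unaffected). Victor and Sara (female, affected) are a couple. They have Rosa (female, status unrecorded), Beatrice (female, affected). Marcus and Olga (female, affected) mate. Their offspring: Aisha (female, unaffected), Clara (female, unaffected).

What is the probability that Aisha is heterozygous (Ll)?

Aisha is unaffected so carries L and received l from Olga (ll), so Aisha is Ll, giving P(Ll) = 1.

1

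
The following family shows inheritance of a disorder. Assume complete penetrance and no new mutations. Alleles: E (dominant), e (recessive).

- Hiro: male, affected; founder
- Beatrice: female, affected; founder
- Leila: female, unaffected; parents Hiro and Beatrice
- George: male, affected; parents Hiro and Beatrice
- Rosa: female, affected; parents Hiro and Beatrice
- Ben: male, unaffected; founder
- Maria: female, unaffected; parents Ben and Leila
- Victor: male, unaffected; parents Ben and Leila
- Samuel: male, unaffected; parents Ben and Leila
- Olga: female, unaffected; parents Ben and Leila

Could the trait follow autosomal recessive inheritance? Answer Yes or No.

Under autosomal recessive, Leila (unaffected, female) cannot arise from Hiro (affected) × Beatrice (affected).

No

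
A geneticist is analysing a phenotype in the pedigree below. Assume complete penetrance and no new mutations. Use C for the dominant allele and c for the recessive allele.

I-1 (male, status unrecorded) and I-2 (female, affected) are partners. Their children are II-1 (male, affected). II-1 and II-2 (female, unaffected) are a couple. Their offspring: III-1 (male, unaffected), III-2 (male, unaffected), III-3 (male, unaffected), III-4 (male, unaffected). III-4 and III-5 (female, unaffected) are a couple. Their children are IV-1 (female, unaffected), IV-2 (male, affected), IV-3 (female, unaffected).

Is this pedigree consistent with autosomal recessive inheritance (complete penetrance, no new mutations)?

Yes

A consistent assignment under autosomal recessive exists: I-1 Cc, I-2 cc, II-1 cc, II-2 CC, III-1 Cc, III-2 Cc, III-3 Cc, III-4 Cc, III-5 Cc, IV-1 CC, IV-2 cc, IV-3 CC.
In this assignment every recorded phenotype matches its genotype and every non-founder's genotype is obtainable from its parents' genotypes, so the pedigree is consistent.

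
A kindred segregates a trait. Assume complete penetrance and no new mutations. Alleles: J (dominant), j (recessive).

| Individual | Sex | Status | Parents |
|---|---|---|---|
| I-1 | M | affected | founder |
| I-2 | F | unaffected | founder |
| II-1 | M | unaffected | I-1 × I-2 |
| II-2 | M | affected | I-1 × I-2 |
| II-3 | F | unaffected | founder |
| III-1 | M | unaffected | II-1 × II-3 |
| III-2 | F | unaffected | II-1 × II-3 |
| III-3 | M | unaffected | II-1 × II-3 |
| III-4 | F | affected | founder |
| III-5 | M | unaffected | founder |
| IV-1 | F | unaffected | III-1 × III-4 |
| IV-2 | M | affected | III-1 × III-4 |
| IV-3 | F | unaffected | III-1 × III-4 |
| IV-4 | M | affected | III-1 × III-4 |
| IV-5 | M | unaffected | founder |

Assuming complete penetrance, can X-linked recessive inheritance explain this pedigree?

A consistent assignment under X-linked recessive exists: I-1 X^j Y, I-2 X^J X^j, II-1 X^J Y, II-2 X^j Y, II-3 X^J X^J, III-1 X^J Y, III-2 X^J X^J, III-3 X^J Y, III-4 X^j X^j, III-5 X^J Y, IV-1 X^J X^j, IV-2 X^j Y, IV-3 X^J X^j, IV-4 X^j Y, IV-5 X^J Y.
In this assignment every recorded phenotype matches its genotype and every non-founder's genotype is obtainable from its parents' genotypes, so the pedigree is consistent.

Yes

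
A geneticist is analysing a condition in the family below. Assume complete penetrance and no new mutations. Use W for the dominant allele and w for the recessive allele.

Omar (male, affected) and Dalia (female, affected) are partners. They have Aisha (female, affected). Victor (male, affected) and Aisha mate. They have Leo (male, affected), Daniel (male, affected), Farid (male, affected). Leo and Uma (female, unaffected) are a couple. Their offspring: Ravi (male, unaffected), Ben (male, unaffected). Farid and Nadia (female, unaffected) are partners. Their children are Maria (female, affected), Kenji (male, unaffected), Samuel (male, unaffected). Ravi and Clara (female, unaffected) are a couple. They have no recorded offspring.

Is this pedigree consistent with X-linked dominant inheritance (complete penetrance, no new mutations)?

A consistent assignment under X-linked dominant exists: Omar X^W Y, Dalia X^W X^W, Aisha X^W X^W, Victor X^W Y, Leo X^W Y, Daniel X^W Y, Farid X^W Y, Uma X^w X^w, Nadia X^w X^w, Ravi X^w Y, Ben X^w Y, Clara X^w X^w, Maria X^W X^w, Kenji X^w Y, Samuel X^w Y.
In this assignment every recorded phenotype matches its genotype and every non-founder's genotype is obtainable from its parents' genotypes, so the pedigree is consistent.

Yes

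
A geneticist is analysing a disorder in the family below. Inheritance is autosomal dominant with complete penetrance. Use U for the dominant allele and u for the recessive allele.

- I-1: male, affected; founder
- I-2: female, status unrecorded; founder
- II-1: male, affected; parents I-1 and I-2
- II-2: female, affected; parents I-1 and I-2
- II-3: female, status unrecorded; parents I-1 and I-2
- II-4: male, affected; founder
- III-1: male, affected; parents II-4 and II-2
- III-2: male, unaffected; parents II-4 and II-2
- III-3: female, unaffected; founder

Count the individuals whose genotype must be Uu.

2

Obligate heterozygotes: II-2 is affected so carries U and passed u to III-2 (uu), so II-2 is Uu; II-4 is affected so carries U and passed u to III-2 (uu), so II-4 is Uu.
Every other individual is either homozygous by phenotype or has at least one consistent homozygous assignment, so the count is 2.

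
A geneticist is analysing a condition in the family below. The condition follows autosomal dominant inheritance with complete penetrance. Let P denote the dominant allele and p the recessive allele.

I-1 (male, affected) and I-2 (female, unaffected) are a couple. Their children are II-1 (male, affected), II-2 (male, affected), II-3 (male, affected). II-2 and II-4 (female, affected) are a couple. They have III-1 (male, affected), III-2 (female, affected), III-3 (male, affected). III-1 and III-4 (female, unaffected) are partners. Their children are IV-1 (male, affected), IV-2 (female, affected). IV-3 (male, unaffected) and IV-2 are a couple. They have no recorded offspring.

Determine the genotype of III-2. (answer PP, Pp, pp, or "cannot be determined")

III-2's phenotype allows PP or Pp, and no parent or child forces a single allele at both positions; consistent genotype assignments exist with III-2 as PP or Pp.

cannot be determined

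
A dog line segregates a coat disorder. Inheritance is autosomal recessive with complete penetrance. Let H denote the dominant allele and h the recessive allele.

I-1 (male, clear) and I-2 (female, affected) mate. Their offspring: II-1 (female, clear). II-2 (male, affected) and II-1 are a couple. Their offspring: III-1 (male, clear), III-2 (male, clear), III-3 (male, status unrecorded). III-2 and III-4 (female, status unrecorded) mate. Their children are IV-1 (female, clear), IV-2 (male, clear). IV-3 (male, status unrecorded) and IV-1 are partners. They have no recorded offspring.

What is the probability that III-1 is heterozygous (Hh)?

1

III-1 is clear so carries H and received h from II-2 (hh), so III-1 is Hh, giving P(Hh) = 1.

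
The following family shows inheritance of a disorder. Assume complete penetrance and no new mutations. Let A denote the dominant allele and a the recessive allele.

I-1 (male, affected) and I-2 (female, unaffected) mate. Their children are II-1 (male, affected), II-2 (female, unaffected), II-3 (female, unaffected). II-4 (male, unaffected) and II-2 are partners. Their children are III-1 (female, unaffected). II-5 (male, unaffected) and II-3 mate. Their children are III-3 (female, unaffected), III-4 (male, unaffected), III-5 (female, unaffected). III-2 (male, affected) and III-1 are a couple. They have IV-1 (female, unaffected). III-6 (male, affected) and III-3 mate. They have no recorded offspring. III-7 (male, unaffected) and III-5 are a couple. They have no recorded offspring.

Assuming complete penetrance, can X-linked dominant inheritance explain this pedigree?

Under X-linked dominant, II-1 (affected, male) cannot arise from I-1 (affected) × I-2 (unaffected).

No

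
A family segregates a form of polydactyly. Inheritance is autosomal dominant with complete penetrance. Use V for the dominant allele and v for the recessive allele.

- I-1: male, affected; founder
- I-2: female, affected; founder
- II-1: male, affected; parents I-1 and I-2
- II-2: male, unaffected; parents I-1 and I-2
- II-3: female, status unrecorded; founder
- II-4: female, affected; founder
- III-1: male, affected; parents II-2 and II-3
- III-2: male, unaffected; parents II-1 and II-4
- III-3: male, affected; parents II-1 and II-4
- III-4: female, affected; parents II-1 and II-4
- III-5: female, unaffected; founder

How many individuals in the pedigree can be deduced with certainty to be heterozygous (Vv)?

Obligate heterozygotes: I-1 is affected so carries V and passed v to II-2 (vv), so I-1 is Vv; I-2 is affected so carries V and passed v to II-2 (vv), so I-2 is Vv; II-1 is affected so carries V and passed v to III-2 (vv), so II-1 is Vv; II-4 is affected so carries V and passed v to III-2 (vv), so II-4 is Vv; III-1 is affected so carries V and received v from II-2 (vv), so III-1 is Vv.
Every other individual is either homozygous by phenotype or has at least one consistent homozygous assignment, so the count is 5.

5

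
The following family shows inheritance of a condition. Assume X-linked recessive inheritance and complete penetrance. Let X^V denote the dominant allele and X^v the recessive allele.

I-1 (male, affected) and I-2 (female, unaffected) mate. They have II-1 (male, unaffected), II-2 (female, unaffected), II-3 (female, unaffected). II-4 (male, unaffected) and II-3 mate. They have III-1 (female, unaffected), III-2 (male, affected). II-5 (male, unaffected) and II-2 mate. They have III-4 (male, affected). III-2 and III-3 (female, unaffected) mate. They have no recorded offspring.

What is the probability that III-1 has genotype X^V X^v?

1/2

II-4 is unaffected, so II-4 is X^V Y.
II-3 is unaffected so carries V and received v from I-1 (X^v Y), so II-3 is X^V X^v.
Their cross gives offspring ratios 1/2 X^V X^V : 1/2 X^V X^v. Conditioning on III-1 being unaffected, P(X^V X^v) = 1/2 / 1 = 1/2.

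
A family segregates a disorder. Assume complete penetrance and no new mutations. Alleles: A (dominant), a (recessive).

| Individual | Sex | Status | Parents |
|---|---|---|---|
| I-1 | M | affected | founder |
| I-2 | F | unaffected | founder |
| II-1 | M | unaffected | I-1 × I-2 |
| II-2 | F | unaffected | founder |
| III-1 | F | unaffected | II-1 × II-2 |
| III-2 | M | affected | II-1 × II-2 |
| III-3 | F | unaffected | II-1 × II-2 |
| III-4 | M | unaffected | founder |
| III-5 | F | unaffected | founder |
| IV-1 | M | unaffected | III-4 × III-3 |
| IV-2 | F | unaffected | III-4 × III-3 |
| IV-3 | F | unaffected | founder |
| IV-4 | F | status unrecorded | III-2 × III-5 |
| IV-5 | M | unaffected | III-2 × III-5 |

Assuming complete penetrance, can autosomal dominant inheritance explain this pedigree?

No

Under autosomal dominant, III-2 (affected, male) cannot arise from II-1 (unaffected) × II-2 (unaffected).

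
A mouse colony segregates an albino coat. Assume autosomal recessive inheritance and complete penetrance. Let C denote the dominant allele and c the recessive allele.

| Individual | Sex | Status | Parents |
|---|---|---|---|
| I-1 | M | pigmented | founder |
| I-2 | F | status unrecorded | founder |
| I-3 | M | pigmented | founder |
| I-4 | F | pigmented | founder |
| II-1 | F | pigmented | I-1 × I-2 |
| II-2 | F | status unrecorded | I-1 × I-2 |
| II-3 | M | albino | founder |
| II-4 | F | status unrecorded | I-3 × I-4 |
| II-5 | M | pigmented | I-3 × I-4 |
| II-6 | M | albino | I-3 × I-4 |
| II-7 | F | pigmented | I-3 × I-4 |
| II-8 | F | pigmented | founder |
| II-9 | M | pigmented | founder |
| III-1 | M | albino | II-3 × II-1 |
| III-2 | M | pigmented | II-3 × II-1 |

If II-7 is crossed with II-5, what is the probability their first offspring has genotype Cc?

I-3 is pigmented so carries C and passed c to II-6 (cc), so I-3 is Cc.
I-4 is pigmented so carries C and passed c to II-6 (cc), so I-4 is Cc.
II-7 is a pigmented offspring of I-3 (Cc) × I-4 (Cc), whose cross gives 1/4 CC : 1/2 Cc : 1/4 cc; conditioning on being pigmented, II-7 is CC with probability 1/3, Cc with probability 2/3.
II-5 is a pigmented offspring of I-3 (Cc) × I-4 (Cc), whose cross gives 1/4 CC : 1/2 Cc : 1/4 cc; conditioning on being pigmented, II-5 is CC with probability 1/3, Cc with probability 2/3.
Summing over parental genotype combinations, P(offspring has genotype Cc) = 2/9·1/2 + 2/9·1/2 + 4/9·1/2 = 4/9.

4/9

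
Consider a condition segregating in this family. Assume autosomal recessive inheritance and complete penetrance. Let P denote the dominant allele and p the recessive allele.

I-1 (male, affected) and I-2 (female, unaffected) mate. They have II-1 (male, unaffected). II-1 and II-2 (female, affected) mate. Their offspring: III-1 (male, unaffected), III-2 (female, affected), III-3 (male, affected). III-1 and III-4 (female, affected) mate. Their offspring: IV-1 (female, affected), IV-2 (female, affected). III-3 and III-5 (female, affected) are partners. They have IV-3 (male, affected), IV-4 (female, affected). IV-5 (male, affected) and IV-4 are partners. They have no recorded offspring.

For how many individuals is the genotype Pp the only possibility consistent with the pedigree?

2

Obligate heterozygotes: II-1 is unaffected so carries P and received p from I-1 (pp), so II-1 is Pp; III-1 is unaffected so carries P and received p from II-2 (pp), so III-1 is Pp.
Every other individual is either homozygous by phenotype or has at least one consistent homozygous assignment, so the count is 2.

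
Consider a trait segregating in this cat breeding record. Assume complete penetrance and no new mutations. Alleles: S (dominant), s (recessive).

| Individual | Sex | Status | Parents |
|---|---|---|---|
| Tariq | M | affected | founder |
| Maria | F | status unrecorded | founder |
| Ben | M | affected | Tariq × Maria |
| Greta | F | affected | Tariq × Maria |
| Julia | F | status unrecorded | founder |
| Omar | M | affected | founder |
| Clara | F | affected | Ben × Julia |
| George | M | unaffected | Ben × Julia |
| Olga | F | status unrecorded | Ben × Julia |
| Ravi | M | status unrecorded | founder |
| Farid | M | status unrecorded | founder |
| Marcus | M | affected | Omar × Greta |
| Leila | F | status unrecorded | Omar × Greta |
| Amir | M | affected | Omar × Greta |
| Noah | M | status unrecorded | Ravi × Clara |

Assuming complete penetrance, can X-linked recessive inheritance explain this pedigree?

A consistent assignment under X-linked recessive exists: Tariq X^s Y, Maria X^S X^s, Ben X^s Y, Greta X^s X^s, Julia X^S X^s, Omar X^s Y, Clara X^s X^s, George X^S Y, Olga X^S X^s, Ravi X^S Y, Farid X^S Y, Marcus X^s Y, Leila X^s X^s, Amir X^s Y, Noah X^s Y.
In this assignment every recorded phenotype matches its genotype and every non-founder's genotype is obtainable from its parents' genotypes, so the pedigree is consistent.

Yes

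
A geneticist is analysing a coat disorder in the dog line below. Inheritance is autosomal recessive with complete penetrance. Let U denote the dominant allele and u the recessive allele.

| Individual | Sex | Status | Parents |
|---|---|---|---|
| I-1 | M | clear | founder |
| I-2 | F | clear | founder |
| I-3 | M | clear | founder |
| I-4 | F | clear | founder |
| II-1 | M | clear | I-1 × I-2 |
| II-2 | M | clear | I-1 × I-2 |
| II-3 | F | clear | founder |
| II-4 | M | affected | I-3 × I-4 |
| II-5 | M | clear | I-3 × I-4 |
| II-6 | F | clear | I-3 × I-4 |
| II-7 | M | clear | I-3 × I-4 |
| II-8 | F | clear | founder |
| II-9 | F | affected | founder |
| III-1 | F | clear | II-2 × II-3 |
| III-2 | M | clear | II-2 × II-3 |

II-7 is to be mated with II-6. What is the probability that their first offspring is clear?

8/9

I-3 is clear so carries U and passed u to II-4 (uu), so I-3 is Uu.
I-4 is clear so carries U and passed u to II-4 (uu), so I-4 is Uu.
II-7 is a clear offspring of I-3 (Uu) × I-4 (Uu), whose cross gives 1/4 UU : 1/2 Uu : 1/4 uu; conditioning on being clear, II-7 is UU with probability 1/3, Uu with probability 2/3.
II-6 is a clear offspring of I-3 (Uu) × I-4 (Uu), whose cross gives 1/4 UU : 1/2 Uu : 1/4 uu; conditioning on being clear, II-6 is UU with probability 1/3, Uu with probability 2/3.
Summing over parental genotype combinations, P(offspring is clear) = 1/9·1 + 2/9·1 + 2/9·1 + 4/9·3/4 = 8/9.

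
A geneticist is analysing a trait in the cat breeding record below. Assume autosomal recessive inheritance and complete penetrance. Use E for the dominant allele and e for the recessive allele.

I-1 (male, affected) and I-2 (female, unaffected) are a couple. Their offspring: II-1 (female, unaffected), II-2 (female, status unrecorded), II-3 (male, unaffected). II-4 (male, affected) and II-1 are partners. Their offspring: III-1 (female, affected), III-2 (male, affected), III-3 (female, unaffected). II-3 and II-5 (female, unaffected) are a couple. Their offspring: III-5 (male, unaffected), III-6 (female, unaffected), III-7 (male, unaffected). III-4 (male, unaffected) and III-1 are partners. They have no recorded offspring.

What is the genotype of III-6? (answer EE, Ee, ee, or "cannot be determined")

III-6's phenotype allows EE or Ee, and no parent or child forces a single allele at both positions; consistent genotype assignments exist with III-6 as EE or Ee.

cannot be determined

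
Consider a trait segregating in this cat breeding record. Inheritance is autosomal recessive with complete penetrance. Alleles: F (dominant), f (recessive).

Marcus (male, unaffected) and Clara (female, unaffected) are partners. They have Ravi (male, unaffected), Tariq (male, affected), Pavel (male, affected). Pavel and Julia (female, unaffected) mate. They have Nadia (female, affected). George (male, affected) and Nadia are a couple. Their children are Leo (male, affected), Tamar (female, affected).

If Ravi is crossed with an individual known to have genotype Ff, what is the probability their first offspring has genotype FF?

1/3

Marcus is unaffected so carries F and passed f to Tariq (ff), so Marcus is Ff.
Clara is unaffected so carries F and passed f to Tariq (ff), so Clara is Ff.
Ravi is an unaffected offspring of Marcus (Ff) × Clara (Ff), whose cross gives 1/4 FF : 1/2 Ff : 1/4 ff; conditioning on being unaffected, Ravi is FF with probability 1/3, Ff with probability 2/3.
Summing over parental genotype combinations, P(offspring has genotype FF) = 1/3·1/2 + 2/3·1/4 = 1/3.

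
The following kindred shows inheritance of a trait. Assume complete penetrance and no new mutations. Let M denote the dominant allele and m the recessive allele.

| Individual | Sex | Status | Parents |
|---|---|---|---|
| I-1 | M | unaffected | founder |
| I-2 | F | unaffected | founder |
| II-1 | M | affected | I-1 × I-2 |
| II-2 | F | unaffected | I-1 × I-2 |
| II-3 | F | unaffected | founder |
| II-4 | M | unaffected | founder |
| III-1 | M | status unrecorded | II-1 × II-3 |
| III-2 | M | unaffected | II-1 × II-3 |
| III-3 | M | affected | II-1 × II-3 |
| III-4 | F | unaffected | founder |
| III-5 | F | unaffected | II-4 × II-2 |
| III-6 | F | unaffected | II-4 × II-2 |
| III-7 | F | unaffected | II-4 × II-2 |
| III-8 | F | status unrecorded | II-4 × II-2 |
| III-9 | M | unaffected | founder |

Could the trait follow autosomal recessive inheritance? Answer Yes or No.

A consistent assignment under autosomal recessive exists: I-1 Mm, I-2 Mm, II-1 mm, II-2 MM, II-3 Mm, II-4 MM, III-1 Mm, III-2 Mm, III-3 mm, III-4 MM, III-5 MM, III-6 MM, III-7 MM, III-8 MM, III-9 MM.
In this assignment every recorded phenotype matches its genotype and every non-founder's genotype is obtainable from its parents' genotypes, so the pedigree is consistent.

Yes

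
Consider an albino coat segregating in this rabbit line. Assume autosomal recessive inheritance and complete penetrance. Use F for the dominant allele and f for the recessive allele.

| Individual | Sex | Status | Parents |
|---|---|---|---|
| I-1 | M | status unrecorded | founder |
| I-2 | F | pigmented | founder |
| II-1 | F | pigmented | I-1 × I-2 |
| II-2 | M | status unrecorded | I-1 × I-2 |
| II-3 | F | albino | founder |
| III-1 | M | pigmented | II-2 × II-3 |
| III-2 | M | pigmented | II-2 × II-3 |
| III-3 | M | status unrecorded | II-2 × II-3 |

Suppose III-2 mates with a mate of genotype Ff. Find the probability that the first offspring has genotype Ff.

III-2 is pigmented so carries F and received f from II-3 (ff), so III-2 is Ff.
The cross gives 1/4 FF : 1/2 Ff : 1/4 ff, so P(offspring has genotype Ff) = 1/2.

1/2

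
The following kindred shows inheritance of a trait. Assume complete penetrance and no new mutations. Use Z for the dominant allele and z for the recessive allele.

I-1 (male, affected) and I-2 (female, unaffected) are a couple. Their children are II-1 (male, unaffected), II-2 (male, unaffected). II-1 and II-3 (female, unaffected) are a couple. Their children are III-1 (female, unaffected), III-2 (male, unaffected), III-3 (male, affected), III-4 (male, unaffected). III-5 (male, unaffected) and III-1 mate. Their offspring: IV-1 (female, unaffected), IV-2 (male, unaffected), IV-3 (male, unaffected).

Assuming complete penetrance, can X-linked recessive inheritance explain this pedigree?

A consistent assignment under X-linked recessive exists: I-1 X^z Y, I-2 X^Z X^Z, II-1 X^Z Y, II-2 X^Z Y, II-3 X^Z X^z, III-1 X^Z X^Z, III-2 X^Z Y, III-3 X^z Y, III-4 X^Z Y, III-5 X^Z Y, IV-1 X^Z X^Z, IV-2 X^Z Y, IV-3 X^Z Y.
In this assignment every recorded phenotype matches its genotype and every non-founder's genotype is obtainable from its parents' genotypes, so the pedigree is consistent.

Yes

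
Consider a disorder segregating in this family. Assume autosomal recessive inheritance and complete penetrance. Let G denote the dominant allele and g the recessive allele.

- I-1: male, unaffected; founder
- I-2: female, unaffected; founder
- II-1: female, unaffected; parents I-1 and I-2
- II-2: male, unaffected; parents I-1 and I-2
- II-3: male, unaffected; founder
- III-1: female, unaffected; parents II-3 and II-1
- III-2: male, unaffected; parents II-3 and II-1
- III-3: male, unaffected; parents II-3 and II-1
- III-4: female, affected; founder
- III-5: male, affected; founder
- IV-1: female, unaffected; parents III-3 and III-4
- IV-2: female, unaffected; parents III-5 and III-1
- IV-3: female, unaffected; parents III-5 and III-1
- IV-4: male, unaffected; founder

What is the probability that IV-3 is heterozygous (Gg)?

IV-3 is unaffected so carries G and received g from III-5 (gg), so IV-3 is Gg, giving P(Gg) = 1.

1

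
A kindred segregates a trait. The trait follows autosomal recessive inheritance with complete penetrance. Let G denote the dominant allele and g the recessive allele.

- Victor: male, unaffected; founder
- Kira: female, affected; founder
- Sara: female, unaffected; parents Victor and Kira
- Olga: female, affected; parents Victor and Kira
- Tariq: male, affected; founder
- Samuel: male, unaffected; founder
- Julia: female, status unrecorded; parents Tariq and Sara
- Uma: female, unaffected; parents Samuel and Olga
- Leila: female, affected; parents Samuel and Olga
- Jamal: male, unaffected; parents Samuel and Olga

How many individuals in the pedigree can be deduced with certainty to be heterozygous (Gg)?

Obligate heterozygotes: Victor is unaffected so carries G and passed g to Olga (gg), so Victor is Gg; Sara is unaffected so carries G and received g from Kira (gg), so Sara is Gg; Samuel is unaffected so carries G and passed g to Leila (gg), so Samuel is Gg; Uma is unaffected so carries G and received g from Olga (gg), so Uma is Gg; Jamal is unaffected so carries G and received g from Olga (gg), so Jamal is Gg.
Every other individual is either homozygous by phenotype or has at least one consistent homozygous assignment, so the count is 5.

5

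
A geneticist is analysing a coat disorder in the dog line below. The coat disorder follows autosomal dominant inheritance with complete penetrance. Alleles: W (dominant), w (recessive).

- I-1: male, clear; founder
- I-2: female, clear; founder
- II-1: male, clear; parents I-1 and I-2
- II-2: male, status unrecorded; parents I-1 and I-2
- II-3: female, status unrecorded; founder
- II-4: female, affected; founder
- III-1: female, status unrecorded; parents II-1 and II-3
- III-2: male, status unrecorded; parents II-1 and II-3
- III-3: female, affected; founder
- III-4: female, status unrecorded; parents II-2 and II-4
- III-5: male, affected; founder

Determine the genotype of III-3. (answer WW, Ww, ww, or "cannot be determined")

cannot be determined

III-3's phenotype allows WW or Ww, and no parent or child forces a single allele at both positions; consistent genotype assignments exist with III-3 as WW or Ww.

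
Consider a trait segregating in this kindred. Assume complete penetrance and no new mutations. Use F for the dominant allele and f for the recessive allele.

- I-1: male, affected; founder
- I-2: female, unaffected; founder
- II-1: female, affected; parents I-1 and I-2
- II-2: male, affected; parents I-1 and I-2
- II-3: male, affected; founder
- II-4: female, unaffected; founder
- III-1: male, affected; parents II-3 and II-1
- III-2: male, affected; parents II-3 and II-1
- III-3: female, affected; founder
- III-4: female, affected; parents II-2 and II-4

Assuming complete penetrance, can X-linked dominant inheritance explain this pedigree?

No

Under X-linked dominant, II-2 (affected, male) cannot arise from I-1 (affected) × I-2 (unaffected).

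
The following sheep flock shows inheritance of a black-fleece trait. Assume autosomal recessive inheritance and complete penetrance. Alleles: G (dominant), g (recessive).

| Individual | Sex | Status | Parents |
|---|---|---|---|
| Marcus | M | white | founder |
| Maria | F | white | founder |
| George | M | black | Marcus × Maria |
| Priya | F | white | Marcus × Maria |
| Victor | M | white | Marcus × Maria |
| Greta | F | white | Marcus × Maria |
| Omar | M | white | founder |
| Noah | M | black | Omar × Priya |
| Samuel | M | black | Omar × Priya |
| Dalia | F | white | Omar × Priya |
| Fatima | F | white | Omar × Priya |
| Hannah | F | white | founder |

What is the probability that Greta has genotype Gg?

2/3

Marcus is white so carries G and passed g to George (gg), so Marcus is Gg.
Maria is white so carries G and passed g to George (gg), so Maria is Gg.
Their cross gives offspring ratios 1/4 GG : 1/2 Gg : 1/4 gg. Conditioning on Greta being white, P(Gg) = 1/2 / 3/4 = 2/3.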